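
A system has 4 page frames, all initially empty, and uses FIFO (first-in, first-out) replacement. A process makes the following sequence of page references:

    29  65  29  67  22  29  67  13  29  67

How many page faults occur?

6

29 -> miss, frames {29}
65 -> miss, frames {29,65}
29 -> hit
67 -> miss, frames {29,65,67}
22 -> miss, frames {29,65,67,22}
29 -> hit
67 -> hit
13 -> miss, evict 29, frames {65,67,22,13}
29 -> miss, evict 65, frames {67,22,13,29}
67 -> hit
Page faults: 6.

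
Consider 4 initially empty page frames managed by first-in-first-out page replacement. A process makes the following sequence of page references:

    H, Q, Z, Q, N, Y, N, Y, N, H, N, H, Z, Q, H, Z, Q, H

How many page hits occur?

H -> fault, frames {H}
Q -> fault, frames {H,Q}
Z -> fault, frames {H,Q,Z}
Q -> hit
N -> fault, frames {H,Q,Z,N}
Y -> fault, evict H, frames {Q,Z,N,Y}
N -> hit
Y -> hit
N -> hit
H -> fault, evict Q, frames {Z,N,Y,H}
N -> hit
H -> hit
Z -> hit
Q -> fault, evict Z, frames {N,Y,H,Q}
H -> hit
Z -> fault, evict N, frames {Y,H,Q,Z}
Q -> hit
H -> hit
Hits: 10.

10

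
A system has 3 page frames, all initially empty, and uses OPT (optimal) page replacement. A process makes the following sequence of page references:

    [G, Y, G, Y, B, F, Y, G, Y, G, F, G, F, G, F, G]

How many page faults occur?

G: fault, frames {G}
Y: fault, frames {G,Y}
G: hit
Y: hit
B: fault, frames {G,Y,B}
F: fault, evict B, frames {G,Y,F}
Y: hit
G: hit
Y: hit
G: hit
F: hit
G: hit
F: hit
G: hit
F: hit
G: hit
Page faults: 4.

4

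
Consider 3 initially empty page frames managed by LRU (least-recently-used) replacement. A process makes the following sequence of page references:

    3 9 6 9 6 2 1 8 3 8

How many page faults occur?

7

3 -> fault, frames (3)
9 -> fault, frames (3 9)
6 -> fault, frames (3 9 6)
9 -> hit
6 -> hit
2 -> fault, evict 3, frames (9 6 2)
1 -> fault, evict 9, frames (6 2 1)
8 -> fault, evict 6, frames (2 1 8)
3 -> fault, evict 2, frames (1 8 3)
8 -> hit
Page faults: 7.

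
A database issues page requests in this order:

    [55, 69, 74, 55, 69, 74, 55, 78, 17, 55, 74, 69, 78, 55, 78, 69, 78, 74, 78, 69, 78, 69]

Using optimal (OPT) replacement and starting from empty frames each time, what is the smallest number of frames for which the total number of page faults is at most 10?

3

f=1: 22 faults
f=2: 13 faults
f=3: 8 faults
f=4: 6 faults
f=5: 5 faults
Smallest f with faults ≤ 10 is 3.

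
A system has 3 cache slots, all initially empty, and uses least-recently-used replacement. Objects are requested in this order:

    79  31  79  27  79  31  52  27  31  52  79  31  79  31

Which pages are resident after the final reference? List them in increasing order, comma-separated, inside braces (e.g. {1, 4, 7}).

79: miss, frames {79}
31: miss, frames {79,31}
79: hit
27: miss, frames {31,79,27}
79: hit
31: hit
52: miss, evict 27, frames {79,31,52}
27: miss, evict 79, frames {31,52,27}
31: hit
52: hit
79: miss, evict 27, frames {31,52,79}
31: hit
79: hit
31: hit

{31, 52, 79}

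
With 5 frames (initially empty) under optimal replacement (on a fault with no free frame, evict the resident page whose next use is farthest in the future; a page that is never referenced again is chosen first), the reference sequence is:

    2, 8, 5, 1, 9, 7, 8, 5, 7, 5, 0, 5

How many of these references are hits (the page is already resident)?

2 -> fault, frames (2)
8 -> fault, frames (2 8)
5 -> fault, frames (2 8 5)
1 -> fault, frames (2 8 5 1)
9 -> fault, frames (2 8 5 1 9)
7 -> fault, evict 9, frames (2 8 5 1 7)
8 -> hit
5 -> hit
7 -> hit
5 -> hit
0 -> fault, evict 7, frames (2 8 5 1 0)
5 -> hit
Hits: 5.

5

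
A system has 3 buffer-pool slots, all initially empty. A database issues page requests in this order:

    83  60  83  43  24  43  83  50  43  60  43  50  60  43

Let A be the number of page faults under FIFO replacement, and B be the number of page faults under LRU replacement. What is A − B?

2

Under FIFO: F F . F F . F F F F . . . . → 8 faults.
Under LRU: F F . F F . . F . F . . . . → 6 faults.
A − B = 8 − 6 = 2.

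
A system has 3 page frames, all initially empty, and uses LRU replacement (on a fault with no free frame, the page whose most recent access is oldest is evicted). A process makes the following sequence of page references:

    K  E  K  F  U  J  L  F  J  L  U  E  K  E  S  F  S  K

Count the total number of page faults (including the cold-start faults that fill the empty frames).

K: fault, frames [K]
E: fault, frames [K, E]
K: hit
F: fault, frames [E, K, F]
U: fault, evict E, frames [K, F, U]
J: fault, evict K, frames [F, U, J]
L: fault, evict F, frames [U, J, L]
F: fault, evict U, frames [J, L, F]
J: hit
L: hit
U: fault, evict F, frames [J, L, U]
E: fault, evict J, frames [L, U, E]
K: fault, evict L, frames [U, E, K]
E: hit
S: fault, evict U, frames [K, E, S]
F: fault, evict K, frames [E, S, F]
S: hit
K: fault, evict E, frames [F, S, K]
Page faults: 13.

13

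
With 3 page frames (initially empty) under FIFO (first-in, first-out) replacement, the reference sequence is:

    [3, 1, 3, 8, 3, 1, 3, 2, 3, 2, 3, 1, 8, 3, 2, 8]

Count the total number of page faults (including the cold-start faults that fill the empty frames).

3: miss, frames (3)
1: miss, frames (3 1)
3: hit
8: miss, frames (3 1 8)
3: hit
1: hit
3: hit
2: miss, evict 3, frames (1 8 2)
3: miss, evict 1, frames (8 2 3)
2: hit
3: hit
1: miss, evict 8, frames (2 3 1)
8: miss, evict 2, frames (3 1 8)
3: hit
2: miss, evict 3, frames (1 8 2)
8: hit
Page faults: 8.

8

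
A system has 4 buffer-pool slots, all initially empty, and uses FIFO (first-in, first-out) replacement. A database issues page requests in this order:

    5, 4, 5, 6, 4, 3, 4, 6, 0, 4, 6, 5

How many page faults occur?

5 → fault, frames (5)
4 → fault, frames (5 4)
5 → hit
6 → fault, frames (5 4 6)
4 → hit
3 → fault, frames (5 4 6 3)
4 → hit
6 → hit
0 → fault, evict 5, frames (4 6 3 0)
4 → hit
6 → hit
5 → fault, evict 4, frames (6 3 0 5)
Page faults: 6.

6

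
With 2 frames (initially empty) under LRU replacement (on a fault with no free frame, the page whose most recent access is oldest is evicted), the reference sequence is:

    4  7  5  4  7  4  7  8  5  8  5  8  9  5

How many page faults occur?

9

4 -> miss, frames (4)
7 -> miss, frames (4 7)
5 -> miss, evict 4, frames (7 5)
4 -> miss, evict 7, frames (5 4)
7 -> miss, evict 5, frames (4 7)
4 -> hit
7 -> hit
8 -> miss, evict 4, frames (7 8)
5 -> miss, evict 7, frames (8 5)
8 -> hit
5 -> hit
8 -> hit
9 -> miss, evict 5, frames (8 9)
5 -> miss, evict 8, frames (9 5)
Page faults: 9.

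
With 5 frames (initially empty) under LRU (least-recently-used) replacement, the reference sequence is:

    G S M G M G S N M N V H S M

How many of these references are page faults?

G → miss, frames [G]
S → miss, frames [G, S]
M → miss, frames [G, S, M]
G → hit
M → hit
G → hit
S → hit
N → miss, frames [M, G, S, N]
M → hit
N → hit
V → miss, frames [G, S, M, N, V]
H → miss, evict G, frames [S, M, N, V, H]
S → hit
M → hit
Page faults: 6.

6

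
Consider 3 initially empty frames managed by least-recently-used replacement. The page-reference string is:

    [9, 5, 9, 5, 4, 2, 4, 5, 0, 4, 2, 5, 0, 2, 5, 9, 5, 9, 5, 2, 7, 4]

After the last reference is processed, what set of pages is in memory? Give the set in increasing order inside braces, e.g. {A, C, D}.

9 -> miss, frames {9}
5 -> miss, frames {9,5}
9 -> hit
5 -> hit
4 -> miss, frames {9,5,4}
2 -> miss, evict 9, frames {5,4,2}
4 -> hit
5 -> hit
0 -> miss, evict 2, frames {4,5,0}
4 -> hit
2 -> miss, evict 5, frames {0,4,2}
5 -> miss, evict 0, frames {4,2,5}
0 -> miss, evict 4, frames {2,5,0}
2 -> hit
5 -> hit
9 -> miss, evict 0, frames {2,5,9}
5 -> hit
9 -> hit
5 -> hit
2 -> hit
7 -> miss, evict 9, frames {5,2,7}
4 -> miss, evict 5, frames {2,7,4}

{2, 4, 7}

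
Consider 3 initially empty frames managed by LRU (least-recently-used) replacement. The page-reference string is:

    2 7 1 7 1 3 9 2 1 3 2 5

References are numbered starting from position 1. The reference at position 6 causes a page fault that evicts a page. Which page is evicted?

2

pos 1: 2: fault, frames {2}
pos 2: 7: fault, frames {2,7}
pos 3: 1: fault, frames {2,7,1}
pos 4: 7: hit
pos 5: 1: hit
pos 6: 3: fault, evict 2, frames {7,1,3}
At position 6, page 2 is evicted.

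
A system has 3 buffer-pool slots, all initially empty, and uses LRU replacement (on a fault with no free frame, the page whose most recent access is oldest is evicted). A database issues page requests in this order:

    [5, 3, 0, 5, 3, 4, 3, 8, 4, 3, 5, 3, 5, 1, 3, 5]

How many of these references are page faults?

7

5 -> miss, frames (5)
3 -> miss, frames (5 3)
0 -> miss, frames (5 3 0)
5 -> hit
3 -> hit
4 -> miss, evict 0, frames (5 3 4)
3 -> hit
8 -> miss, evict 5, frames (4 3 8)
4 -> hit
3 -> hit
5 -> miss, evict 8, frames (4 3 5)
3 -> hit
5 -> hit
1 -> miss, evict 4, frames (3 5 1)
3 -> hit
5 -> hit
Page faults: 7.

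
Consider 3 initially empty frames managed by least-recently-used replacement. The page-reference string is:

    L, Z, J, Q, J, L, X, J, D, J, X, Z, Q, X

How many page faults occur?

9

L: miss, frames (L)
Z: miss, frames (L Z)
J: miss, frames (L Z J)
Q: miss, evict L, frames (Z J Q)
J: hit
L: miss, evict Z, frames (Q J L)
X: miss, evict Q, frames (J L X)
J: hit
D: miss, evict L, frames (X J D)
J: hit
X: hit
Z: miss, evict D, frames (J X Z)
Q: miss, evict J, frames (X Z Q)
X: hit
Page faults: 9.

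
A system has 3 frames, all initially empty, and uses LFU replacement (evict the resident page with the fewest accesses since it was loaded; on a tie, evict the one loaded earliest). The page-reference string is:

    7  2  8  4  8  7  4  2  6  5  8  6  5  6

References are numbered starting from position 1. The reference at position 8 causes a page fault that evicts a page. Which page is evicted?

7

pos 1: 7 → fault, frames {7}
pos 2: 2 → fault, frames {7,2}
pos 3: 8 → fault, frames {7,2,8}
pos 4: 4 → fault, evict 7, frames {2,8,4}
pos 5: 8 → hit
pos 6: 7 → fault, evict 2, frames {8,4,7}
pos 7: 4 → hit
pos 8: 2 → fault, evict 7, frames {8,4,2}
At position 8, page 7 is evicted.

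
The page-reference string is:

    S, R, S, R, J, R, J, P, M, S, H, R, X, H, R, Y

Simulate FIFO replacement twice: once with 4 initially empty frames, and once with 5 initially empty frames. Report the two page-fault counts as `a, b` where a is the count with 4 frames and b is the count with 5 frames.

4 frames: F F . . F . . F F F F F F . . F → 10 faults.
5 frames: F F . . F . . F F . F . F . F F → 9 faults.
9 < 10: adding a frame reduced faults, as is typical.

10, 9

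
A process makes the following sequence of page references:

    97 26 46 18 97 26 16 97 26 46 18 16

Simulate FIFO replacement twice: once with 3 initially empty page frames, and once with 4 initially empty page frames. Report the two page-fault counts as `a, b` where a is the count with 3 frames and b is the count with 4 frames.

9, 10

3 frames: F F F F F F F . . F F . → 9 faults.
4 frames: F F F F . . F F F F F F → 10 faults.
10 > 9: adding a frame increased faults — Belady's anomaly.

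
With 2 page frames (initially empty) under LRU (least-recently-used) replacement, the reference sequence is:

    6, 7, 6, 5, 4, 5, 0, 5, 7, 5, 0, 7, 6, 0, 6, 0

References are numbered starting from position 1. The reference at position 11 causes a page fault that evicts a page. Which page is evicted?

pos 1: 6 → fault, frames [6]
pos 2: 7 → fault, frames [6, 7]
pos 3: 6 → hit
pos 4: 5 → fault, evict 7, frames [6, 5]
pos 5: 4 → fault, evict 6, frames [5, 4]
pos 6: 5 → hit
pos 7: 0 → fault, evict 4, frames [5, 0]
pos 8: 5 → hit
pos 9: 7 → fault, evict 0, frames [5, 7]
pos 10: 5 → hit
pos 11: 0 → fault, evict 7, frames [5, 0]
At position 11, page 7 is evicted.

7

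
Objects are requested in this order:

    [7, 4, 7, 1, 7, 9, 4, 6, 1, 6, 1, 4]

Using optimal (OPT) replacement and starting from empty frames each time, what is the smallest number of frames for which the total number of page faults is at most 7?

f=1: 12 faults
f=2: 7 faults
f=3: 5 faults
f=4: 5 faults
f=5: 5 faults
Smallest f with faults ≤ 7 is 2.

2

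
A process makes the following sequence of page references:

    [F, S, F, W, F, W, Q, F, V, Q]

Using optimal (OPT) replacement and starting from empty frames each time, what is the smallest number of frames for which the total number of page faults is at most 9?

2

f=1: 10 faults
f=2: 5 faults
f=3: 5 faults
f=4: 5 faults
f=5: 5 faults
Smallest f with faults ≤ 9 is 2.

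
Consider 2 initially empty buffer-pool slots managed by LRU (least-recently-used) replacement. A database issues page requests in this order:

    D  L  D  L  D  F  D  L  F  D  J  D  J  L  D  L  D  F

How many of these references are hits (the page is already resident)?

8

D -> miss, frames [D]
L -> miss, frames [D, L]
D -> hit
L -> hit
D -> hit
F -> miss, evict L, frames [D, F]
D -> hit
L -> miss, evict F, frames [D, L]
F -> miss, evict D, frames [L, F]
D -> miss, evict L, frames [F, D]
J -> miss, evict F, frames [D, J]
D -> hit
J -> hit
L -> miss, evict D, frames [J, L]
D -> miss, evict J, frames [L, D]
L -> hit
D -> hit
F -> miss, evict L, frames [D, F]
Hits: 8.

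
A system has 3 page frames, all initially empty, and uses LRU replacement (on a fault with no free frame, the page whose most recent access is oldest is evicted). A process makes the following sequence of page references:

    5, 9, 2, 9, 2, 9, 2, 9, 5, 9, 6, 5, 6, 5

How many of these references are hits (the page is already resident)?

5 -> miss, frames [5]
9 -> miss, frames [5, 9]
2 -> miss, frames [5, 9, 2]
9 -> hit
2 -> hit
9 -> hit
2 -> hit
9 -> hit
5 -> hit
9 -> hit
6 -> miss, evict 2, frames [5, 9, 6]
5 -> hit
6 -> hit
5 -> hit
Hits: 10.

10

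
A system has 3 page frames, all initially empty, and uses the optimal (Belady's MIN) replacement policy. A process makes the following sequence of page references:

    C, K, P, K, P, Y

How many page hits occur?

C → fault, frames (C)
K → fault, frames (C K)
P → fault, frames (C K P)
K → hit
P → hit
Y → fault, evict P, frames (C K Y)
Hits: 2.

2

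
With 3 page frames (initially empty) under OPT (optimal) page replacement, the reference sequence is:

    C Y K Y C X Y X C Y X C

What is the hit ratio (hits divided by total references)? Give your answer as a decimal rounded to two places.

0.67

C -> fault, frames [C]
Y -> fault, frames [C, Y]
K -> fault, frames [C, Y, K]
Y -> hit
C -> hit
X -> fault, evict K, frames [C, Y, X]
Y -> hit
X -> hit
C -> hit
Y -> hit
X -> hit
C -> hit
Hits: 8 of 12 references → 8/12 = 0.6667.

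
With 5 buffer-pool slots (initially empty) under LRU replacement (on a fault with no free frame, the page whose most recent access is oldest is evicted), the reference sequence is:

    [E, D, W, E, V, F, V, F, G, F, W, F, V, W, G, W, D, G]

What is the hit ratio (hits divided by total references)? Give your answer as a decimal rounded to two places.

0.61

E → miss, frames {E}
D → miss, frames {E,D}
W → miss, frames {E,D,W}
E → hit
V → miss, frames {D,W,E,V}
F → miss, frames {D,W,E,V,F}
V → hit
F → hit
G → miss, evict D, frames {W,E,V,F,G}
F → hit
W → hit
F → hit
V → hit
W → hit
G → hit
W → hit
D → miss, evict E, frames {F,V,G,W,D}
G → hit
Hits: 11 of 18 references → 11/18 = 0.6111.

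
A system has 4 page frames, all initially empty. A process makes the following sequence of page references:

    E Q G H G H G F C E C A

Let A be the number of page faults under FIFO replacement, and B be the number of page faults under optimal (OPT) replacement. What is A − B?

Under FIFO: F F F F . . . F F F . F → 8 faults.
Under OPT: F F F F . . . F F . . F → 7 faults.
A − B = 8 − 7 = 1.

1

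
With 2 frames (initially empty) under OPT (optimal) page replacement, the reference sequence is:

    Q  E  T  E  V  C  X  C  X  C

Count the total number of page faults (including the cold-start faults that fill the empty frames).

6

Q -> miss, frames [Q]
E -> miss, frames [Q, E]
T -> miss, evict Q, frames [E, T]
E -> hit
V -> miss, evict T, frames [E, V]
C -> miss, evict V, frames [E, C]
X -> miss, evict E, frames [C, X]
C -> hit
X -> hit
C -> hit
Page faults: 6.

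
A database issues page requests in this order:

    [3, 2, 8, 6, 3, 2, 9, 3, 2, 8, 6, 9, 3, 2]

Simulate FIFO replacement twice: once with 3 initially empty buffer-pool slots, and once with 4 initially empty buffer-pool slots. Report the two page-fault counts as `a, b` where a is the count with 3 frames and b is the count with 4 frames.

11, 12

3 frames: F F F F F F F . . F F . F F → 11 faults.
4 frames: F F F F . . F F F F F F F F → 12 faults.
12 > 11: adding a frame increased faults — Belady's anomaly.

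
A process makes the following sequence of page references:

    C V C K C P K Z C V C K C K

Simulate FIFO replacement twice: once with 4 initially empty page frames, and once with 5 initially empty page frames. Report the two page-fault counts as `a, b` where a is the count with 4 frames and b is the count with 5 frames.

4 frames: F F . F . F . F F F . F . . → 8 faults.
5 frames: F F . F . F . F . . . . . . → 5 faults.
5 < 8: adding a frame reduced faults, as is typical.

8, 5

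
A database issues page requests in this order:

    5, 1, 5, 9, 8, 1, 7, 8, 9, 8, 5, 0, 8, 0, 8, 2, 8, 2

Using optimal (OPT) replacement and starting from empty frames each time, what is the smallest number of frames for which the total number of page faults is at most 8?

3

f=1: 18 faults
f=2: 9 faults
f=3: 8 faults
f=4: 7 faults
f=5: 7 faults
f=6: 7 faults
f=7: 7 faults
Smallest f with faults ≤ 8 is 3.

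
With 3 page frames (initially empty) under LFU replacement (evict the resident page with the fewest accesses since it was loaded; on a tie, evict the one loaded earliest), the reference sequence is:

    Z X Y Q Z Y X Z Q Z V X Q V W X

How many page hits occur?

Z -> fault, frames (Z)
X -> fault, frames (Z X)
Y -> fault, frames (Z X Y)
Q -> fault, evict Z, frames (X Y Q)
Z -> fault, evict X, frames (Y Q Z)
Y -> hit
X -> fault, evict Q, frames (Y Z X)
Z -> hit
Q -> fault, evict X, frames (Y Z Q)
Z -> hit
V -> fault, evict Q, frames (Y Z V)
X -> fault, evict V, frames (Y Z X)
Q -> fault, evict X, frames (Y Z Q)
V -> fault, evict Q, frames (Y Z V)
W -> fault, evict V, frames (Y Z W)
X -> fault, evict W, frames (Y Z X)
Hits: 3.

3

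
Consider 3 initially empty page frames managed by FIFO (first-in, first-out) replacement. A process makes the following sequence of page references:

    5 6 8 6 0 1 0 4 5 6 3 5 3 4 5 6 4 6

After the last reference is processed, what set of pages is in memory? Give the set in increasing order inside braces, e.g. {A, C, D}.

{4, 5, 6}

5 -> fault, frames {5}
6 -> fault, frames {5,6}
8 -> fault, frames {5,6,8}
6 -> hit
0 -> fault, evict 5, frames {6,8,0}
1 -> fault, evict 6, frames {8,0,1}
0 -> hit
4 -> fault, evict 8, frames {0,1,4}
5 -> fault, evict 0, frames {1,4,5}
6 -> fault, evict 1, frames {4,5,6}
3 -> fault, evict 4, frames {5,6,3}
5 -> hit
3 -> hit
4 -> fault, evict 5, frames {6,3,4}
5 -> fault, evict 6, frames {3,4,5}
6 -> fault, evict 3, frames {4,5,6}
4 -> hit
6 -> hit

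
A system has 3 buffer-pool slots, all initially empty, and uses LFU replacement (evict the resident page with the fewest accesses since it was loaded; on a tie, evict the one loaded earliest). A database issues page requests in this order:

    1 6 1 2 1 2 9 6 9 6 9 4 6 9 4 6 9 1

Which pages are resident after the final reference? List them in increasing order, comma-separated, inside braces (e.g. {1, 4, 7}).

{1, 2, 9}

1: fault, frames (1)
6: fault, frames (1 6)
1: hit
2: fault, frames (1 6 2)
1: hit
2: hit
9: fault, evict 6, frames (1 2 9)
6: fault, evict 9, frames (1 2 6)
9: fault, evict 6, frames (1 2 9)
6: fault, evict 9, frames (1 2 6)
9: fault, evict 6, frames (1 2 9)
4: fault, evict 9, frames (1 2 4)
6: fault, evict 4, frames (1 2 6)
9: fault, evict 6, frames (1 2 9)
4: fault, evict 9, frames (1 2 4)
6: fault, evict 4, frames (1 2 6)
9: fault, evict 6, frames (1 2 9)
1: hit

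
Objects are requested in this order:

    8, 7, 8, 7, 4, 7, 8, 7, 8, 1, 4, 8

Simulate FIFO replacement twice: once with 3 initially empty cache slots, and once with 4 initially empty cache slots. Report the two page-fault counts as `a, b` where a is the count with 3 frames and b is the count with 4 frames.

5, 4

3 frames: F F . . F . . . . F . F → 5 faults.
4 frames: F F . . F . . . . F . . → 4 faults.
4 < 5: adding a frame reduced faults, as is typical.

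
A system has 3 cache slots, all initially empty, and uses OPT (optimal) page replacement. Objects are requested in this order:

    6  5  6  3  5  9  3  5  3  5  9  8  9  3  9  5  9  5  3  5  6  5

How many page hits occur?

15

6: miss, frames {6}
5: miss, frames {6,5}
6: hit
3: miss, frames {6,5,3}
5: hit
9: miss, evict 6, frames {5,3,9}
3: hit
5: hit
3: hit
5: hit
9: hit
8: miss, evict 5, frames {3,9,8}
9: hit
3: hit
9: hit
5: miss, evict 8, frames {3,9,5}
9: hit
5: hit
3: hit
5: hit
6: miss, evict 9, frames {3,5,6}
5: hit
Hits: 15.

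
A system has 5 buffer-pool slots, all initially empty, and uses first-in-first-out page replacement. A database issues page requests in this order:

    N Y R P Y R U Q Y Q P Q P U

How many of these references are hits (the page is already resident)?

N: miss, frames {N}
Y: miss, frames {N,Y}
R: miss, frames {N,Y,R}
P: miss, frames {N,Y,R,P}
Y: hit
R: hit
U: miss, frames {N,Y,R,P,U}
Q: miss, evict N, frames {Y,R,P,U,Q}
Y: hit
Q: hit
P: hit
Q: hit
P: hit
U: hit
Hits: 8.

8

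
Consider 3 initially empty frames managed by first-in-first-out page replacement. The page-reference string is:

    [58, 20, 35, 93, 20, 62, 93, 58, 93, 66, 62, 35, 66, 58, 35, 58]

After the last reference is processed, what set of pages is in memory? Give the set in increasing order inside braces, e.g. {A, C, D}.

{35, 58, 66}

58: fault, frames [58]
20: fault, frames [58, 20]
35: fault, frames [58, 20, 35]
93: fault, evict 58, frames [20, 35, 93]
20: hit
62: fault, evict 20, frames [35, 93, 62]
93: hit
58: fault, evict 35, frames [93, 62, 58]
93: hit
66: fault, evict 93, frames [62, 58, 66]
62: hit
35: fault, evict 62, frames [58, 66, 35]
66: hit
58: hit
35: hit
58: hit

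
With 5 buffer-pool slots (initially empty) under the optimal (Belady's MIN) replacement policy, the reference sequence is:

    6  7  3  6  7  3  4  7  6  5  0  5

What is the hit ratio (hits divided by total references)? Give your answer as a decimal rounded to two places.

6: miss, frames (6)
7: miss, frames (6 7)
3: miss, frames (6 7 3)
6: hit
7: hit
3: hit
4: miss, frames (6 7 3 4)
7: hit
6: hit
5: miss, frames (6 7 3 4 5)
0: miss, evict 4, frames (6 7 3 5 0)
5: hit
Hits: 6 of 12 references → 6/12 = 0.5000.

0.50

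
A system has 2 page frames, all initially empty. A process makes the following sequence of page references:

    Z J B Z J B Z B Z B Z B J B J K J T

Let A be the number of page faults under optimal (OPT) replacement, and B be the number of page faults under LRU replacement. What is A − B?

-2

Under OPT: F F F . F . F . . . . . F . . F . F → 8 faults.
Under LRU: F F F F F F F . . . . . F . . F . F → 10 faults.
A − B = 8 − 10 = -2.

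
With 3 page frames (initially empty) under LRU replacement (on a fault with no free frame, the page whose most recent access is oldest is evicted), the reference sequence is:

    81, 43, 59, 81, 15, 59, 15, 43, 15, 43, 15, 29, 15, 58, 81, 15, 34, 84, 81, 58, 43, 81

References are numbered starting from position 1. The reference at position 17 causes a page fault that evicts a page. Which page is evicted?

pos 1: 81 -> fault, frames {81}
pos 2: 43 -> fault, frames {81,43}
pos 3: 59 -> fault, frames {81,43,59}
pos 4: 81 -> hit
pos 5: 15 -> fault, evict 43, frames {59,81,15}
pos 6: 59 -> hit
pos 7: 15 -> hit
pos 8: 43 -> fault, evict 81, frames {59,15,43}
pos 9: 15 -> hit
pos 10: 43 -> hit
pos 11: 15 -> hit
pos 12: 29 -> fault, evict 59, frames {43,15,29}
pos 13: 15 -> hit
pos 14: 58 -> fault, evict 43, frames {29,15,58}
pos 15: 81 -> fault, evict 29, frames {15,58,81}
pos 16: 15 -> hit
pos 17: 34 -> fault, evict 58, frames {81,15,34}
At position 17, page 58 is evicted.

58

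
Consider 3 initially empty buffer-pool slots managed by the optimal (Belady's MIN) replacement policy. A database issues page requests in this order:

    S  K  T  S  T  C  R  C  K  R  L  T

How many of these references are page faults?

7

S: fault, frames [S]
K: fault, frames [S, K]
T: fault, frames [S, K, T]
S: hit
T: hit
C: fault, evict S, frames [K, T, C]
R: fault, evict T, frames [K, C, R]
C: hit
K: hit
R: hit
L: fault, evict R, frames [K, C, L]
T: fault, evict L, frames [K, C, T]
Page faults: 7.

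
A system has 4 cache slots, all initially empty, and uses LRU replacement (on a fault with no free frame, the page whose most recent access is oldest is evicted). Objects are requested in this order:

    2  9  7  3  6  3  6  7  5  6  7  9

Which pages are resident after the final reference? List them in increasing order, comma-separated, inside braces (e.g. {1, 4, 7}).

{5, 6, 7, 9}

2 -> miss, frames [2]
9 -> miss, frames [2, 9]
7 -> miss, frames [2, 9, 7]
3 -> miss, frames [2, 9, 7, 3]
6 -> miss, evict 2, frames [9, 7, 3, 6]
3 -> hit
6 -> hit
7 -> hit
5 -> miss, evict 9, frames [3, 6, 7, 5]
6 -> hit
7 -> hit
9 -> miss, evict 3, frames [5, 6, 7, 9]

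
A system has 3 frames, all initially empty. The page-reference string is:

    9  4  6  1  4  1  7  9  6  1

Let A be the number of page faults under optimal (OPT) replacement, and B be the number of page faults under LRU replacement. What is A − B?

Under OPT: F F F F . . F . F . → 6 faults.
Under LRU: F F F F . . F F F F → 8 faults.
A − B = 6 − 8 = -2.

-2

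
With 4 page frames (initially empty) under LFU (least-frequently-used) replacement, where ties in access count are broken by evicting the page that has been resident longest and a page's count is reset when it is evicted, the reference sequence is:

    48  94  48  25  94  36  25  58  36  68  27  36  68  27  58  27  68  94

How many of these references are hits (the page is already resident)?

48 → fault, frames [48]
94 → fault, frames [48, 94]
48 → hit
25 → fault, frames [48, 94, 25]
94 → hit
36 → fault, frames [48, 94, 25, 36]
25 → hit
58 → fault, evict 36, frames [48, 94, 25, 58]
36 → fault, evict 58, frames [48, 94, 25, 36]
68 → fault, evict 36, frames [48, 94, 25, 68]
27 → fault, evict 68, frames [48, 94, 25, 27]
36 → fault, evict 27, frames [48, 94, 25, 36]
68 → fault, evict 36, frames [48, 94, 25, 68]
27 → fault, evict 68, frames [48, 94, 25, 27]
58 → fault, evict 27, frames [48, 94, 25, 58]
27 → fault, evict 58, frames [48, 94, 25, 27]
68 → fault, evict 27, frames [48, 94, 25, 68]
94 → hit
Hits: 4.

4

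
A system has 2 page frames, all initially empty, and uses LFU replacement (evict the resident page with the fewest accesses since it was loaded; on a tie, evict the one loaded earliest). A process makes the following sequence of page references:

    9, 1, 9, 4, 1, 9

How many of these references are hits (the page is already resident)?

9 → fault, frames {9}
1 → fault, frames {9,1}
9 → hit
4 → fault, evict 1, frames {9,4}
1 → fault, evict 4, frames {9,1}
9 → hit
Hits: 2.

2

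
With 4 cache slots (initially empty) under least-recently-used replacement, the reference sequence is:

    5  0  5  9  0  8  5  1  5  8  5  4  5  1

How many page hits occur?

5: fault, frames {5}
0: fault, frames {5,0}
5: hit
9: fault, frames {0,5,9}
0: hit
8: fault, frames {5,9,0,8}
5: hit
1: fault, evict 9, frames {0,8,5,1}
5: hit
8: hit
5: hit
4: fault, evict 0, frames {1,8,5,4}
5: hit
1: hit
Hits: 8.

8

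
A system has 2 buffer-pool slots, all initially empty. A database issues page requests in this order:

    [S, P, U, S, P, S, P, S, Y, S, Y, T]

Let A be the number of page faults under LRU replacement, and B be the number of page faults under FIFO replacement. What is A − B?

Under LRU: F F F F F . . . F . . F → 7 faults.
Under FIFO: F F F F F . . . F F . F → 8 faults.
A − B = 7 − 8 = -1.

-1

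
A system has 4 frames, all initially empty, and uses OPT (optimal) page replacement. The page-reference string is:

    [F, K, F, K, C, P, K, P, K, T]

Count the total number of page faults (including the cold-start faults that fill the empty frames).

5

F → miss, frames {F}
K → miss, frames {F,K}
F → hit
K → hit
C → miss, frames {F,K,C}
P → miss, frames {F,K,C,P}
K → hit
P → hit
K → hit
T → miss, evict P, frames {F,K,C,T}
Page faults: 5.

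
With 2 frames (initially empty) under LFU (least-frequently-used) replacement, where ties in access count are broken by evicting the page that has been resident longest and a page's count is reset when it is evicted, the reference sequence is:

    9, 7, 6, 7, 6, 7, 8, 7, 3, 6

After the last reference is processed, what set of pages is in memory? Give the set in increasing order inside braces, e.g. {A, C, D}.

9: fault, frames [9]
7: fault, frames [9, 7]
6: fault, evict 9, frames [7, 6]
7: hit
6: hit
7: hit
8: fault, evict 6, frames [7, 8]
7: hit
3: fault, evict 8, frames [7, 3]
6: fault, evict 3, frames [7, 6]

{6, 7}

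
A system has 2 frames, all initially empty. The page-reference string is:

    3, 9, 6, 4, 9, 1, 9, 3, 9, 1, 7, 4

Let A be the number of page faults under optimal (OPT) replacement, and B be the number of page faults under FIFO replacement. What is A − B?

-2

Under OPT: F F F F . F . F . F F F → 9 faults.
Under FIFO: F F F F F F . F F F F F → 11 faults.
A − B = 9 − 11 = -2.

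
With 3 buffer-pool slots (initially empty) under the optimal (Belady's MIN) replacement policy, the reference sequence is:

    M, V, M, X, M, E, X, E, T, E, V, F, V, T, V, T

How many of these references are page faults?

M: miss, frames {M}
V: miss, frames {M,V}
M: hit
X: miss, frames {M,V,X}
M: hit
E: miss, evict M, frames {V,X,E}
X: hit
E: hit
T: miss, evict X, frames {V,E,T}
E: hit
V: hit
F: miss, evict E, frames {V,T,F}
V: hit
T: hit
V: hit
T: hit
Page faults: 6.

6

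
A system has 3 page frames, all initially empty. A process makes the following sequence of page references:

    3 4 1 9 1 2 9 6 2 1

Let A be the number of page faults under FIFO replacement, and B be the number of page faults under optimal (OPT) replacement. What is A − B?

Under FIFO: F F F F . F . F . F → 7 faults.
Under OPT: F F F F . F . F . . → 6 faults.
A − B = 7 − 6 = 1.

1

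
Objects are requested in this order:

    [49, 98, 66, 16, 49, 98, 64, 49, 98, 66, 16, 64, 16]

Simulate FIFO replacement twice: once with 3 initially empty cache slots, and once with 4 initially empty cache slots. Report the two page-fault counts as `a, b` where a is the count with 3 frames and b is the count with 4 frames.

3 frames: F F F F F F F . . F F . . → 9 faults.
4 frames: F F F F . . F F F F F F . → 10 faults.
10 > 9: adding a frame increased faults — Belady's anomaly.

9, 10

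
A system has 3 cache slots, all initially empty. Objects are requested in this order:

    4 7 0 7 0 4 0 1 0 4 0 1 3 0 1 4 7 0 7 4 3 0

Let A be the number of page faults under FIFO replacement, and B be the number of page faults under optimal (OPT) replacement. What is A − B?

Under FIFO: F F F . . . . F . F . . F F F F F F . . F . → 12 faults.
Under OPT: F F F . . . . F . . . . F . . F F . . . F . → 8 faults.
A − B = 12 − 8 = 4.

4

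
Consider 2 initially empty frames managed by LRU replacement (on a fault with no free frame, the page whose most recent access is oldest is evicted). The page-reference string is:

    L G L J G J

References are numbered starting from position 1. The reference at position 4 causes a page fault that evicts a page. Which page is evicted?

G

pos 1: L: miss, frames [L]
pos 2: G: miss, frames [L, G]
pos 3: L: hit
pos 4: J: miss, evict G, frames [L, J]
At position 4, page G is evicted.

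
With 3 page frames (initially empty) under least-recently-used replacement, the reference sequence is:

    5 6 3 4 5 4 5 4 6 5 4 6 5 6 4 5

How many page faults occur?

6

5 → fault, frames {5}
6 → fault, frames {5,6}
3 → fault, frames {5,6,3}
4 → fault, evict 5, frames {6,3,4}
5 → fault, evict 6, frames {3,4,5}
4 → hit
5 → hit
4 → hit
6 → fault, evict 3, frames {5,4,6}
5 → hit
4 → hit
6 → hit
5 → hit
6 → hit
4 → hit
5 → hit
Page faults: 6.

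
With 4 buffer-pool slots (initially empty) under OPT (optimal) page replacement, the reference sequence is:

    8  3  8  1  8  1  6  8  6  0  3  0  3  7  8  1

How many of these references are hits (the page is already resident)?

8: miss, frames {8}
3: miss, frames {8,3}
8: hit
1: miss, frames {8,3,1}
8: hit
1: hit
6: miss, frames {8,3,1,6}
8: hit
6: hit
0: miss, evict 6, frames {8,3,1,0}
3: hit
0: hit
3: hit
7: miss, evict 0, frames {8,3,1,7}
8: hit
1: hit
Hits: 10.

10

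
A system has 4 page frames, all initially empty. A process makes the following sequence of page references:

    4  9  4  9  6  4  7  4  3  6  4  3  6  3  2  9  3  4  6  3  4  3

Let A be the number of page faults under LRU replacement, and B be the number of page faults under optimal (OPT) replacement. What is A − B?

Under LRU: F F . . F . F . F . . . . . F F . F F . . . → 9 faults.
Under OPT: F F . . F . F . F . . . . . F . . . F . . . → 7 faults.
A − B = 9 − 7 = 2.

2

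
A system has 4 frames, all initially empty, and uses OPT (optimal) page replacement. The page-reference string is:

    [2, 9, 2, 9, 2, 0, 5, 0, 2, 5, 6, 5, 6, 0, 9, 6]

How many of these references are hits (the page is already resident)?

11

2: fault, frames (2)
9: fault, frames (2 9)
2: hit
9: hit
2: hit
0: fault, frames (2 9 0)
5: fault, frames (2 9 0 5)
0: hit
2: hit
5: hit
6: fault, evict 2, frames (9 0 5 6)
5: hit
6: hit
0: hit
9: hit
6: hit
Hits: 11.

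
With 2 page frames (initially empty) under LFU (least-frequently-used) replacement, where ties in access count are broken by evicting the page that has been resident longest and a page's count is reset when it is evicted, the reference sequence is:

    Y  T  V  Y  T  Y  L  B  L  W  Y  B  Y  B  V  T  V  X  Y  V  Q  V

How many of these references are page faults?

17

Y → fault, frames (Y)
T → fault, frames (Y T)
V → fault, evict Y, frames (T V)
Y → fault, evict T, frames (V Y)
T → fault, evict V, frames (Y T)
Y → hit
L → fault, evict T, frames (Y L)
B → fault, evict L, frames (Y B)
L → fault, evict B, frames (Y L)
W → fault, evict L, frames (Y W)
Y → hit
B → fault, evict W, frames (Y B)
Y → hit
B → hit
V → fault, evict B, frames (Y V)
T → fault, evict V, frames (Y T)
V → fault, evict T, frames (Y V)
X → fault, evict V, frames (Y X)
Y → hit
V → fault, evict X, frames (Y V)
Q → fault, evict V, frames (Y Q)
V → fault, evict Q, frames (Y V)
Page faults: 17.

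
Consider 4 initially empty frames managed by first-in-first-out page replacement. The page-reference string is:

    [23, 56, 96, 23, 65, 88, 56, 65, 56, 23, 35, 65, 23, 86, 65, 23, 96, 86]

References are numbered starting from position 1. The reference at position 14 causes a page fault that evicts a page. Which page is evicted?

pos 1: 23: fault, frames {23}
pos 2: 56: fault, frames {23,56}
pos 3: 96: fault, frames {23,56,96}
pos 4: 23: hit
pos 5: 65: fault, frames {23,56,96,65}
pos 6: 88: fault, evict 23, frames {56,96,65,88}
pos 7: 56: hit
pos 8: 65: hit
pos 9: 56: hit
pos 10: 23: fault, evict 56, frames {96,65,88,23}
pos 11: 35: fault, evict 96, frames {65,88,23,35}
pos 12: 65: hit
pos 13: 23: hit
pos 14: 86: fault, evict 65, frames {88,23,35,86}
At position 14, page 65 is evicted.

65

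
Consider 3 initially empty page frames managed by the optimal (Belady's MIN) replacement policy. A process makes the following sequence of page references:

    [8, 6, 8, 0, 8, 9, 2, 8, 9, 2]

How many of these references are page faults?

5

8 -> miss, frames (8)
6 -> miss, frames (8 6)
8 -> hit
0 -> miss, frames (8 6 0)
8 -> hit
9 -> miss, evict 0, frames (8 6 9)
2 -> miss, evict 6, frames (8 9 2)
8 -> hit
9 -> hit
2 -> hit
Page faults: 5.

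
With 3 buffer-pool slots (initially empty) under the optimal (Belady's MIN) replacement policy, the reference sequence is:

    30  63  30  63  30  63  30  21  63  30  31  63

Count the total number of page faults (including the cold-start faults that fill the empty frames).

30: fault, frames (30)
63: fault, frames (30 63)
30: hit
63: hit
30: hit
63: hit
30: hit
21: fault, frames (30 63 21)
63: hit
30: hit
31: fault, evict 21, frames (30 63 31)
63: hit
Page faults: 4.

4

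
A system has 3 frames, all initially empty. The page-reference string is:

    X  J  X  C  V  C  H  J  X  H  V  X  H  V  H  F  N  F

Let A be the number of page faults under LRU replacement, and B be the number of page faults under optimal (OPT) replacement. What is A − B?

2

Under LRU: F F . F F . F F F . F . . . . F F . → 10 faults.
Under OPT: F F . F F . F . F . . . . . . F F . → 8 faults.
A − B = 10 − 8 = 2.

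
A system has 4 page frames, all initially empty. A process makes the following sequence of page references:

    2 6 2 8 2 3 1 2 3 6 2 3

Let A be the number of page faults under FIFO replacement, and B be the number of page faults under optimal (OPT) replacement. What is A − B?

2

Under FIFO: F F . F . F F F . F . . → 7 faults.
Under OPT: F F . F . F F . . . . . → 5 faults.
A − B = 7 − 5 = 2.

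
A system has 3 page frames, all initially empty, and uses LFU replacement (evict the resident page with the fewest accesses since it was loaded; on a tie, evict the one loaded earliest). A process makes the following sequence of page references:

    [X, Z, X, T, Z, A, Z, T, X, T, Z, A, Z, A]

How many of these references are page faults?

X → fault, frames [X]
Z → fault, frames [X, Z]
X → hit
T → fault, frames [X, Z, T]
Z → hit
A → fault, evict T, frames [X, Z, A]
Z → hit
T → fault, evict A, frames [X, Z, T]
X → hit
T → hit
Z → hit
A → fault, evict T, frames [X, Z, A]
Z → hit
A → hit
Page faults: 6.

6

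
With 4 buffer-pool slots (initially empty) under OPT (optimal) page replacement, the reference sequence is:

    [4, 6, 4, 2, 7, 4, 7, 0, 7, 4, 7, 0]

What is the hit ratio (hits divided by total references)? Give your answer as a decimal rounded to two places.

0.58

4 → fault, frames [4]
6 → fault, frames [4, 6]
4 → hit
2 → fault, frames [4, 6, 2]
7 → fault, frames [4, 6, 2, 7]
4 → hit
7 → hit
0 → fault, evict 2, frames [4, 6, 7, 0]
7 → hit
4 → hit
7 → hit
0 → hit
Hits: 7 of 12 references → 7/12 = 0.5833.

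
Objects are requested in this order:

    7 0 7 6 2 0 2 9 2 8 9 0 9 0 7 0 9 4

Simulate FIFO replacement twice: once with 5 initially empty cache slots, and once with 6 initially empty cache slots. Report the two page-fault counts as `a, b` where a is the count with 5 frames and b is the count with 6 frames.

5 frames: F F . F F . . F . F . . . . F F . F → 9 faults.
6 frames: F F . F F . . F . F . . . . . . . F → 7 faults.
7 < 9: adding a frame reduced faults, as is typical.

9, 7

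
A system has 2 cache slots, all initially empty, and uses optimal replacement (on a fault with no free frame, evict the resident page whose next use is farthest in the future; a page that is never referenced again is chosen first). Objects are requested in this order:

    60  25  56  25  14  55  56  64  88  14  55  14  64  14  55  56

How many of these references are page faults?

60 → fault, frames {60}
25 → fault, frames {60,25}
56 → fault, evict 60, frames {25,56}
25 → hit
14 → fault, evict 25, frames {56,14}
55 → fault, evict 14, frames {56,55}
56 → hit
64 → fault, evict 56, frames {55,64}
88 → fault, evict 64, frames {55,88}
14 → fault, evict 88, frames {55,14}
55 → hit
14 → hit
64 → fault, evict 55, frames {14,64}
14 → hit
55 → fault, evict 64, frames {14,55}
56 → fault, evict 55, frames {14,56}
Page faults: 11.

11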